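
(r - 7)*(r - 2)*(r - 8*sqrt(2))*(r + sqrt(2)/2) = r^4 - 15*sqrt(2)*r^3/2 - 9*r^3 + 6*r^2 + 135*sqrt(2)*r^2/2 - 105*sqrt(2)*r + 72*r - 112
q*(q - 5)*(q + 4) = q^3 - q^2 - 20*q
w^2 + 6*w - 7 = (w - 1)*(w + 7)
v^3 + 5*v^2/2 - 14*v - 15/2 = (v - 3)*(v + 1/2)*(v + 5)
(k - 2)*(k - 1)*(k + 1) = k^3 - 2*k^2 - k + 2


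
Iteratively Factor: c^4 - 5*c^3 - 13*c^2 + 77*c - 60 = (c - 1)*(c^3 - 4*c^2 - 17*c + 60) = (c - 5)*(c - 1)*(c^2 + c - 12) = (c - 5)*(c - 1)*(c + 4)*(c - 3)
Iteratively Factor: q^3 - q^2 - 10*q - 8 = (q + 1)*(q^2 - 2*q - 8) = (q - 4)*(q + 1)*(q + 2)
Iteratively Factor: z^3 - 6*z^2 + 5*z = (z - 1)*(z^2 - 5*z) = (z - 5)*(z - 1)*(z)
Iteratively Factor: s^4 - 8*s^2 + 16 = (s + 2)*(s^3 - 2*s^2 - 4*s + 8) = (s - 2)*(s + 2)*(s^2 - 4) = (s - 2)*(s + 2)^2*(s - 2)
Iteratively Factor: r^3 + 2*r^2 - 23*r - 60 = (r + 4)*(r^2 - 2*r - 15) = (r + 3)*(r + 4)*(r - 5)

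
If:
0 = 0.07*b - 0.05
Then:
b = 0.71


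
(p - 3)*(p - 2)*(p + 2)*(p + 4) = p^4 + p^3 - 16*p^2 - 4*p + 48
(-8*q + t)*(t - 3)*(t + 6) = -8*q*t^2 - 24*q*t + 144*q + t^3 + 3*t^2 - 18*t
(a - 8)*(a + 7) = a^2 - a - 56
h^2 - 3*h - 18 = (h - 6)*(h + 3)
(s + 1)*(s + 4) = s^2 + 5*s + 4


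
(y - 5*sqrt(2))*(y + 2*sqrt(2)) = y^2 - 3*sqrt(2)*y - 20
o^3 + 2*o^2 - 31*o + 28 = (o - 4)*(o - 1)*(o + 7)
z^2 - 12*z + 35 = (z - 7)*(z - 5)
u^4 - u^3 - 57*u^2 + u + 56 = (u - 8)*(u - 1)*(u + 1)*(u + 7)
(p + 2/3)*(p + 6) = p^2 + 20*p/3 + 4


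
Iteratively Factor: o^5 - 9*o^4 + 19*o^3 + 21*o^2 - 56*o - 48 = (o - 4)*(o^4 - 5*o^3 - o^2 + 17*o + 12) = (o - 4)^2*(o^3 - o^2 - 5*o - 3) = (o - 4)^2*(o + 1)*(o^2 - 2*o - 3) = (o - 4)^2*(o + 1)^2*(o - 3)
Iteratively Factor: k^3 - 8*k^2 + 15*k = (k)*(k^2 - 8*k + 15) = k*(k - 5)*(k - 3)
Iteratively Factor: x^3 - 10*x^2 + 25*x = (x)*(x^2 - 10*x + 25) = x*(x - 5)*(x - 5)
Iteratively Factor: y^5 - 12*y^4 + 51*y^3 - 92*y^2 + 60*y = (y - 3)*(y^4 - 9*y^3 + 24*y^2 - 20*y) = (y - 3)*(y - 2)*(y^3 - 7*y^2 + 10*y) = (y - 3)*(y - 2)^2*(y^2 - 5*y) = y*(y - 3)*(y - 2)^2*(y - 5)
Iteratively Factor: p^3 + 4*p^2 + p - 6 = (p - 1)*(p^2 + 5*p + 6) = (p - 1)*(p + 2)*(p + 3)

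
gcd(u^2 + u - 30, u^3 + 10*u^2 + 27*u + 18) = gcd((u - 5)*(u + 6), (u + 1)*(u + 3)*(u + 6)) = u + 6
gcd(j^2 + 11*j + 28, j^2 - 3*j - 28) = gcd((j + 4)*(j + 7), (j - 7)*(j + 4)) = j + 4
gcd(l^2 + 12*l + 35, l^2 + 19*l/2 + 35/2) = l + 7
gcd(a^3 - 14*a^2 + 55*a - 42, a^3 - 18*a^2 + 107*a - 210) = a^2 - 13*a + 42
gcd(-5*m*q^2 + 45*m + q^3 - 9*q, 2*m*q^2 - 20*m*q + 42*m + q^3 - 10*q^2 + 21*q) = q - 3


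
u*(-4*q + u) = -4*q*u + u^2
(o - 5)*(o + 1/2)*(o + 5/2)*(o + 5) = o^4 + 3*o^3 - 95*o^2/4 - 75*o - 125/4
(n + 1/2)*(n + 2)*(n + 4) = n^3 + 13*n^2/2 + 11*n + 4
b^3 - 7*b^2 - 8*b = b*(b - 8)*(b + 1)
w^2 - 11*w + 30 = (w - 6)*(w - 5)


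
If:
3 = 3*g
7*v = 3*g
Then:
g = 1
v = 3/7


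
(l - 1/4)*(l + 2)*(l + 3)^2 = l^4 + 31*l^3/4 + 19*l^2 + 51*l/4 - 9/2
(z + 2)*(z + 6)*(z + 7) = z^3 + 15*z^2 + 68*z + 84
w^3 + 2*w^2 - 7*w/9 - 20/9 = (w - 1)*(w + 4/3)*(w + 5/3)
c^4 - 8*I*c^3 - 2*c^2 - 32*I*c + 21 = (c - 7*I)*(c - 3*I)*(c + I)^2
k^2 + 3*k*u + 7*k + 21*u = (k + 7)*(k + 3*u)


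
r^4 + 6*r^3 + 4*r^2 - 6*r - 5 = (r - 1)*(r + 1)^2*(r + 5)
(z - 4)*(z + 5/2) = z^2 - 3*z/2 - 10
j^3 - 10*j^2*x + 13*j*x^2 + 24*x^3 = (j - 8*x)*(j - 3*x)*(j + x)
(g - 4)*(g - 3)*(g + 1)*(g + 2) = g^4 - 4*g^3 - 7*g^2 + 22*g + 24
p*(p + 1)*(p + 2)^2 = p^4 + 5*p^3 + 8*p^2 + 4*p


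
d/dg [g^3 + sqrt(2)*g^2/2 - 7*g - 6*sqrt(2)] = 3*g^2 + sqrt(2)*g - 7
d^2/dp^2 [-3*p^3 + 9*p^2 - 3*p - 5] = 18 - 18*p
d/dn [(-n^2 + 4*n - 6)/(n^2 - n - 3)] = 3*(-n^2 + 6*n - 6)/(n^4 - 2*n^3 - 5*n^2 + 6*n + 9)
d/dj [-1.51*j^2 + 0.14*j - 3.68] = 0.14 - 3.02*j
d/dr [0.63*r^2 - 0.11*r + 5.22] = 1.26*r - 0.11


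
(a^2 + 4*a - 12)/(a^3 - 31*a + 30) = (a - 2)/(a^2 - 6*a + 5)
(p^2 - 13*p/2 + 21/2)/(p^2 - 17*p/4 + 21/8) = 4*(p - 3)/(4*p - 3)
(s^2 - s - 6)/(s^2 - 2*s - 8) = (s - 3)/(s - 4)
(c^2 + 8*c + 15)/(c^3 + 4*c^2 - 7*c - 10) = (c + 3)/(c^2 - c - 2)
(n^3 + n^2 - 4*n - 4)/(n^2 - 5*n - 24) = (-n^3 - n^2 + 4*n + 4)/(-n^2 + 5*n + 24)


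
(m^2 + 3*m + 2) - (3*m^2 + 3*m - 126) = 128 - 2*m^2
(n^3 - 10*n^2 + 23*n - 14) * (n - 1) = n^4 - 11*n^3 + 33*n^2 - 37*n + 14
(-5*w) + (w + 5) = 5 - 4*w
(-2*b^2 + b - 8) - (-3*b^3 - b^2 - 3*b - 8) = 3*b^3 - b^2 + 4*b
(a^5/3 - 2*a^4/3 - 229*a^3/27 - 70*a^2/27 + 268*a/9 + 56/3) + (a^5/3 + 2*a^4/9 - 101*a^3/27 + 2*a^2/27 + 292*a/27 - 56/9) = 2*a^5/3 - 4*a^4/9 - 110*a^3/9 - 68*a^2/27 + 1096*a/27 + 112/9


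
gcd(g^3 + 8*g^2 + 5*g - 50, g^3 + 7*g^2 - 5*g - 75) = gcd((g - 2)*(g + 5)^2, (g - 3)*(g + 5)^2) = g^2 + 10*g + 25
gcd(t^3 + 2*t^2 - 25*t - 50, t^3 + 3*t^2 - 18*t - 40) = t^2 + 7*t + 10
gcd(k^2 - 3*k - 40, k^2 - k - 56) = k - 8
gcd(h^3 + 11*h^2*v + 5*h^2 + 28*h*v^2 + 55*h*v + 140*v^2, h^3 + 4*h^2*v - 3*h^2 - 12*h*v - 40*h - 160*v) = h^2 + 4*h*v + 5*h + 20*v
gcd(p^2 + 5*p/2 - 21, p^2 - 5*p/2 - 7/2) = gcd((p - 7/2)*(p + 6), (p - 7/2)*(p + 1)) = p - 7/2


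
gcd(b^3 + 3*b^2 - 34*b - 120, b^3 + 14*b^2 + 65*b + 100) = b^2 + 9*b + 20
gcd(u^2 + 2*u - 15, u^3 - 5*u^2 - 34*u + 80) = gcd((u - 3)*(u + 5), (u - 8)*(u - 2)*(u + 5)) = u + 5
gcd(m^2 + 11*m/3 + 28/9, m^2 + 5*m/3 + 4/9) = m + 4/3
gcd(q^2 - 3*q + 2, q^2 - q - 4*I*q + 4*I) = q - 1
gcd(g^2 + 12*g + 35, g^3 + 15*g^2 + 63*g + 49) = g + 7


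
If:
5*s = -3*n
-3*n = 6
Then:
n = -2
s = 6/5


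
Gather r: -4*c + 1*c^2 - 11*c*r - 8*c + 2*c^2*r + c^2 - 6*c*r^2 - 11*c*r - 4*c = 2*c^2 - 6*c*r^2 - 16*c + r*(2*c^2 - 22*c)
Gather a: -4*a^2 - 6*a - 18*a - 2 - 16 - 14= -4*a^2 - 24*a - 32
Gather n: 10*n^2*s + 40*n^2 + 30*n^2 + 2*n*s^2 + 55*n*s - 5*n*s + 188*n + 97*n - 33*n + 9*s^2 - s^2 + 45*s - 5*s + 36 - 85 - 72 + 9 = n^2*(10*s + 70) + n*(2*s^2 + 50*s + 252) + 8*s^2 + 40*s - 112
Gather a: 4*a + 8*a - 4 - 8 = 12*a - 12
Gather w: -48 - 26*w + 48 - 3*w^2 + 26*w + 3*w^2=0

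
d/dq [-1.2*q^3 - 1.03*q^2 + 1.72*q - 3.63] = -3.6*q^2 - 2.06*q + 1.72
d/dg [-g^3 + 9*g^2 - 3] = 3*g*(6 - g)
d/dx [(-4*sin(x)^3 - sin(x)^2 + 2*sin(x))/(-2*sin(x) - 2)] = (8*sin(x)^3 + 13*sin(x)^2 + 2*sin(x) - 2)*cos(x)/(2*(sin(x) + 1)^2)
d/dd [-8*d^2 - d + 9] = -16*d - 1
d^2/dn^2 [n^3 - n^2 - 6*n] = 6*n - 2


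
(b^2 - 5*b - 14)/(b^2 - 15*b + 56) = (b + 2)/(b - 8)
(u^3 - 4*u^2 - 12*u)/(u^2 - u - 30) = u*(u + 2)/(u + 5)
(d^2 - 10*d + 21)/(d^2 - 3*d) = (d - 7)/d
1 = 1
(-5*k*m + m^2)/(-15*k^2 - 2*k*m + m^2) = m/(3*k + m)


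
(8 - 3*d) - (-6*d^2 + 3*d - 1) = 6*d^2 - 6*d + 9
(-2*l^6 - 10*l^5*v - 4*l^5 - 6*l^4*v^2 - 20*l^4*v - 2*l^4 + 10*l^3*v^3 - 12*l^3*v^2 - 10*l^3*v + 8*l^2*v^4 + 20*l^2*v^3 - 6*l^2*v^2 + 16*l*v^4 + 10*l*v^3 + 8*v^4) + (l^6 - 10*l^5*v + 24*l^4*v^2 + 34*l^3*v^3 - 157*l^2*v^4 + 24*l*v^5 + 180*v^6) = -l^6 - 20*l^5*v - 4*l^5 + 18*l^4*v^2 - 20*l^4*v - 2*l^4 + 44*l^3*v^3 - 12*l^3*v^2 - 10*l^3*v - 149*l^2*v^4 + 20*l^2*v^3 - 6*l^2*v^2 + 24*l*v^5 + 16*l*v^4 + 10*l*v^3 + 180*v^6 + 8*v^4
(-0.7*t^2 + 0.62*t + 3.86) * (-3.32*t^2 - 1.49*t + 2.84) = 2.324*t^4 - 1.0154*t^3 - 15.727*t^2 - 3.9906*t + 10.9624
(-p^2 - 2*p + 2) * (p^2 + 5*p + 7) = -p^4 - 7*p^3 - 15*p^2 - 4*p + 14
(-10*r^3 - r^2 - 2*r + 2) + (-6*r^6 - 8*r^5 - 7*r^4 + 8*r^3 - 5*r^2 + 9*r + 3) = -6*r^6 - 8*r^5 - 7*r^4 - 2*r^3 - 6*r^2 + 7*r + 5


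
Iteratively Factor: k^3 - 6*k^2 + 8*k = (k - 4)*(k^2 - 2*k) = k*(k - 4)*(k - 2)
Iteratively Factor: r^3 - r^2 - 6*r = (r)*(r^2 - r - 6) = r*(r + 2)*(r - 3)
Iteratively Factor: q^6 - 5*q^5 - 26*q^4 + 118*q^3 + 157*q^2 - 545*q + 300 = (q - 1)*(q^5 - 4*q^4 - 30*q^3 + 88*q^2 + 245*q - 300) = (q - 1)*(q + 3)*(q^4 - 7*q^3 - 9*q^2 + 115*q - 100) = (q - 5)*(q - 1)*(q + 3)*(q^3 - 2*q^2 - 19*q + 20) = (q - 5)*(q - 1)^2*(q + 3)*(q^2 - q - 20) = (q - 5)^2*(q - 1)^2*(q + 3)*(q + 4)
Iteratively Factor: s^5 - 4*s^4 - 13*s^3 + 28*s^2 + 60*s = (s)*(s^4 - 4*s^3 - 13*s^2 + 28*s + 60) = s*(s - 5)*(s^3 + s^2 - 8*s - 12) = s*(s - 5)*(s - 3)*(s^2 + 4*s + 4) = s*(s - 5)*(s - 3)*(s + 2)*(s + 2)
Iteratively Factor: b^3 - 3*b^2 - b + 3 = (b - 3)*(b^2 - 1) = (b - 3)*(b - 1)*(b + 1)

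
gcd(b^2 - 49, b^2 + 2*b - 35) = b + 7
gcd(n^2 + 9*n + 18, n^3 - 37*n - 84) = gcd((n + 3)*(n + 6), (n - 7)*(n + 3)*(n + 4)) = n + 3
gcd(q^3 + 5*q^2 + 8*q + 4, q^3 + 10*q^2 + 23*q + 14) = q^2 + 3*q + 2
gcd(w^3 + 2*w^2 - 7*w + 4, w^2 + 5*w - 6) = w - 1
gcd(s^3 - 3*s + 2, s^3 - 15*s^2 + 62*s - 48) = s - 1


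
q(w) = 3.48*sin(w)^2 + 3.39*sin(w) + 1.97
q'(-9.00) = -0.48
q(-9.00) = 1.16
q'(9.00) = -5.70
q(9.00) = 3.96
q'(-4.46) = -2.53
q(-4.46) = 8.52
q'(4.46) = 0.84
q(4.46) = 1.95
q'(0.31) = 5.25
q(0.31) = 3.33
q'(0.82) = 5.78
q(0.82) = 6.31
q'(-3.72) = -6.02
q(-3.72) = 4.86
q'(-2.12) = 1.33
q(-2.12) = 1.61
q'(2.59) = -5.99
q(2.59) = 4.70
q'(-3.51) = -5.50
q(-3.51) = 3.64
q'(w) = 6.96*sin(w)*cos(w) + 3.39*cos(w)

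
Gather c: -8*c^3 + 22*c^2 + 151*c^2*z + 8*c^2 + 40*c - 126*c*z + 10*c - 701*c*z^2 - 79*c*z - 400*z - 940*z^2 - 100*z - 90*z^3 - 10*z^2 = -8*c^3 + c^2*(151*z + 30) + c*(-701*z^2 - 205*z + 50) - 90*z^3 - 950*z^2 - 500*z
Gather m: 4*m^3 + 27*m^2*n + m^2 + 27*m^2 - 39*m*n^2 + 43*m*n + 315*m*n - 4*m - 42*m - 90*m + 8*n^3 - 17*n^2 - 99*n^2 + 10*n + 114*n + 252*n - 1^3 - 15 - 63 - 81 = 4*m^3 + m^2*(27*n + 28) + m*(-39*n^2 + 358*n - 136) + 8*n^3 - 116*n^2 + 376*n - 160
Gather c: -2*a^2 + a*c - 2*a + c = -2*a^2 - 2*a + c*(a + 1)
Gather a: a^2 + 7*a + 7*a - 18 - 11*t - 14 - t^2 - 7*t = a^2 + 14*a - t^2 - 18*t - 32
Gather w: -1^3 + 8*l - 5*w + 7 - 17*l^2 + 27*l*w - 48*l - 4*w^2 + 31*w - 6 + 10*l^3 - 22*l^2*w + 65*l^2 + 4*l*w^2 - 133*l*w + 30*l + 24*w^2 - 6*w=10*l^3 + 48*l^2 - 10*l + w^2*(4*l + 20) + w*(-22*l^2 - 106*l + 20)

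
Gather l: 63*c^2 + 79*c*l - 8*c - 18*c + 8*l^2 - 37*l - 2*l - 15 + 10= 63*c^2 - 26*c + 8*l^2 + l*(79*c - 39) - 5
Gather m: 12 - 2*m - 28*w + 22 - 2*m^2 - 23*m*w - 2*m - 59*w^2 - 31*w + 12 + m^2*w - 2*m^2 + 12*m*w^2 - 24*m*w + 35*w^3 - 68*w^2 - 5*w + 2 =m^2*(w - 4) + m*(12*w^2 - 47*w - 4) + 35*w^3 - 127*w^2 - 64*w + 48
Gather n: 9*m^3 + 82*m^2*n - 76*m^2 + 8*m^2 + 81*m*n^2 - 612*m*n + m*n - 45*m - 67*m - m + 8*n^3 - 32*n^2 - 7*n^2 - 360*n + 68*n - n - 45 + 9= 9*m^3 - 68*m^2 - 113*m + 8*n^3 + n^2*(81*m - 39) + n*(82*m^2 - 611*m - 293) - 36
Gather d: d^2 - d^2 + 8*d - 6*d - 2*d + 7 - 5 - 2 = 0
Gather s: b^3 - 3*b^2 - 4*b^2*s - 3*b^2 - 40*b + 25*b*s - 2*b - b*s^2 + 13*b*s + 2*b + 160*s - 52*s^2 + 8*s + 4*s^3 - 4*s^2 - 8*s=b^3 - 6*b^2 - 40*b + 4*s^3 + s^2*(-b - 56) + s*(-4*b^2 + 38*b + 160)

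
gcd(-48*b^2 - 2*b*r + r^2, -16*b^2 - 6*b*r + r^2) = -8*b + r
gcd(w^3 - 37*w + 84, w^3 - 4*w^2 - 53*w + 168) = w^2 + 4*w - 21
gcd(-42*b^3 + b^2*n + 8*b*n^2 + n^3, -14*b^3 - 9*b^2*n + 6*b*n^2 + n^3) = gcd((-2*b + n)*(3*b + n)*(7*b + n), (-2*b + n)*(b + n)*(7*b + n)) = 14*b^2 - 5*b*n - n^2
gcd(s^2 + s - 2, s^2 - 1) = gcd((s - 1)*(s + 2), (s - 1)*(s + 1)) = s - 1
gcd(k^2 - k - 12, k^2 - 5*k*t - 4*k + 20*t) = k - 4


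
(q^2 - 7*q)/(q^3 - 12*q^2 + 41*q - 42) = q/(q^2 - 5*q + 6)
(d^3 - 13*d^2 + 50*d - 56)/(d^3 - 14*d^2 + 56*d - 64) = (d - 7)/(d - 8)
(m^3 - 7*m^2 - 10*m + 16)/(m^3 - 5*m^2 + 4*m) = (m^2 - 6*m - 16)/(m*(m - 4))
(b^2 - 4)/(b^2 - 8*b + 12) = (b + 2)/(b - 6)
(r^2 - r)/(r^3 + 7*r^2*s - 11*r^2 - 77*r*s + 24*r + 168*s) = r*(r - 1)/(r^3 + 7*r^2*s - 11*r^2 - 77*r*s + 24*r + 168*s)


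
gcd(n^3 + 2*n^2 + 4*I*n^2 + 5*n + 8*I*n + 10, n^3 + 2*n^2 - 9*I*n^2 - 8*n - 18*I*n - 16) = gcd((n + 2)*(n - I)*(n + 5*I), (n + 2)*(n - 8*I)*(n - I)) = n^2 + n*(2 - I) - 2*I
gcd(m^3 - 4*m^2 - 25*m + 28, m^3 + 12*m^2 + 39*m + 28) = m + 4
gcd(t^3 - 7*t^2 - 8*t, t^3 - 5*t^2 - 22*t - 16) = t^2 - 7*t - 8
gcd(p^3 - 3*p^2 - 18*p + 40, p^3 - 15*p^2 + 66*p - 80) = p^2 - 7*p + 10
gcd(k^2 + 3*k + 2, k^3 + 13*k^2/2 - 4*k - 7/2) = 1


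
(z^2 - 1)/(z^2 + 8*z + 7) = (z - 1)/(z + 7)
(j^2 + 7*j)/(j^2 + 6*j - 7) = j/(j - 1)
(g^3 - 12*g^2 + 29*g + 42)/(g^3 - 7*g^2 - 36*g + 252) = (g + 1)/(g + 6)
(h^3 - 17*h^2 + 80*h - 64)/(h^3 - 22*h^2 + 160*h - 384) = (h - 1)/(h - 6)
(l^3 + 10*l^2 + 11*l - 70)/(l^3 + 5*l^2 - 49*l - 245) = (l - 2)/(l - 7)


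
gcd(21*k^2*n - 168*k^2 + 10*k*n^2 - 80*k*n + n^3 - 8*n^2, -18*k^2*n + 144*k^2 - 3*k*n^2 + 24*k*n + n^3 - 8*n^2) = 3*k*n - 24*k + n^2 - 8*n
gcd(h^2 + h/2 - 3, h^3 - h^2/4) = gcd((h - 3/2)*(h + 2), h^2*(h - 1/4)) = 1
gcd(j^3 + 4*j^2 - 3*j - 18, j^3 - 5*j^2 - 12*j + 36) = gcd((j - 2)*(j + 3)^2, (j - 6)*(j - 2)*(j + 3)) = j^2 + j - 6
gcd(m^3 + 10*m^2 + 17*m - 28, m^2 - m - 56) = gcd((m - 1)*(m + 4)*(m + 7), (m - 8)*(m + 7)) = m + 7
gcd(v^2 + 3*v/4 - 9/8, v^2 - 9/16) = v - 3/4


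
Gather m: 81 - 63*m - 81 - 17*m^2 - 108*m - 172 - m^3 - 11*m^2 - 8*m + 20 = -m^3 - 28*m^2 - 179*m - 152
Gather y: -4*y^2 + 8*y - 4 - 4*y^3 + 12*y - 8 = -4*y^3 - 4*y^2 + 20*y - 12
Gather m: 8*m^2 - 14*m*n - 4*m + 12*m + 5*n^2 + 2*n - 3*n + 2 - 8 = 8*m^2 + m*(8 - 14*n) + 5*n^2 - n - 6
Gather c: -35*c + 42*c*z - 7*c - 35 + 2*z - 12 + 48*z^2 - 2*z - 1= c*(42*z - 42) + 48*z^2 - 48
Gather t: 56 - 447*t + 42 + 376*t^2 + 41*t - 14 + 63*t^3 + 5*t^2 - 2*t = 63*t^3 + 381*t^2 - 408*t + 84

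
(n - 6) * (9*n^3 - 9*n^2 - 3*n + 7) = 9*n^4 - 63*n^3 + 51*n^2 + 25*n - 42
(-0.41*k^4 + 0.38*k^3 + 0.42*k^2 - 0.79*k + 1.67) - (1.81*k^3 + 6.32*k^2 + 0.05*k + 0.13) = -0.41*k^4 - 1.43*k^3 - 5.9*k^2 - 0.84*k + 1.54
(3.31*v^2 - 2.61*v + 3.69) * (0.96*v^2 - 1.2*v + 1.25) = 3.1776*v^4 - 6.4776*v^3 + 10.8119*v^2 - 7.6905*v + 4.6125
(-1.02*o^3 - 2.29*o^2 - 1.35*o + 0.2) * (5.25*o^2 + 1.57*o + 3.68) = -5.355*o^5 - 13.6239*o^4 - 14.4364*o^3 - 9.4967*o^2 - 4.654*o + 0.736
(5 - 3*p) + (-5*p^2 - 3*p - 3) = -5*p^2 - 6*p + 2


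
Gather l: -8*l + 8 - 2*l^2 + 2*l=-2*l^2 - 6*l + 8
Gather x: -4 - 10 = -14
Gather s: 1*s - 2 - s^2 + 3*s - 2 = -s^2 + 4*s - 4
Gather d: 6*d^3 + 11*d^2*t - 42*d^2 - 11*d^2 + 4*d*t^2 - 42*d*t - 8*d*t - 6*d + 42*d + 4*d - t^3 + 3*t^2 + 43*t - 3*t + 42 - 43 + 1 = 6*d^3 + d^2*(11*t - 53) + d*(4*t^2 - 50*t + 40) - t^3 + 3*t^2 + 40*t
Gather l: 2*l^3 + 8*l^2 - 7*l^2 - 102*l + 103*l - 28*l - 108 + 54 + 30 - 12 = 2*l^3 + l^2 - 27*l - 36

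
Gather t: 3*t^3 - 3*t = 3*t^3 - 3*t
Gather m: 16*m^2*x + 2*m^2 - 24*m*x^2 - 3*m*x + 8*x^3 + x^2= m^2*(16*x + 2) + m*(-24*x^2 - 3*x) + 8*x^3 + x^2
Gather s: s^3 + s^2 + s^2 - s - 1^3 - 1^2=s^3 + 2*s^2 - s - 2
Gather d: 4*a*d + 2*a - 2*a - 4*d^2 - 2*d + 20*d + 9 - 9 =-4*d^2 + d*(4*a + 18)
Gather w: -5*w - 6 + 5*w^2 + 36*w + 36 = 5*w^2 + 31*w + 30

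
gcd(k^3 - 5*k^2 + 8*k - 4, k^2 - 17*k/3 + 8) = 1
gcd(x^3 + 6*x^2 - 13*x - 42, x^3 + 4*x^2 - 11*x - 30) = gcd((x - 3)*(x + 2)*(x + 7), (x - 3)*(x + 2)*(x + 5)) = x^2 - x - 6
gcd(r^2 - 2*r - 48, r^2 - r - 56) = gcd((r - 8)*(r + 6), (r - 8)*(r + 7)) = r - 8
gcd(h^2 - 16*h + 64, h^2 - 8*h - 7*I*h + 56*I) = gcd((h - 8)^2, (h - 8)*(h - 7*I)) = h - 8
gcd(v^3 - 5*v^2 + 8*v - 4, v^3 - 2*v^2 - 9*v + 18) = v - 2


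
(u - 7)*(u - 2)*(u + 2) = u^3 - 7*u^2 - 4*u + 28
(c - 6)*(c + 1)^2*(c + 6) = c^4 + 2*c^3 - 35*c^2 - 72*c - 36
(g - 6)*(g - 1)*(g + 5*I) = g^3 - 7*g^2 + 5*I*g^2 + 6*g - 35*I*g + 30*I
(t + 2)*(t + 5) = t^2 + 7*t + 10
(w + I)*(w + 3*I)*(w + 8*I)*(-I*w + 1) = -I*w^4 + 13*w^3 + 47*I*w^2 - 59*w - 24*I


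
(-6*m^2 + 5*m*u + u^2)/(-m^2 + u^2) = (6*m + u)/(m + u)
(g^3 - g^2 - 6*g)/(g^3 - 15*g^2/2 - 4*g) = 2*(-g^2 + g + 6)/(-2*g^2 + 15*g + 8)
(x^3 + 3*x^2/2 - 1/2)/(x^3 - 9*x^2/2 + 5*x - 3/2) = (x^2 + 2*x + 1)/(x^2 - 4*x + 3)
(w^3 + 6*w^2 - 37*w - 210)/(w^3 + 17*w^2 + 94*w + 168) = (w^2 - w - 30)/(w^2 + 10*w + 24)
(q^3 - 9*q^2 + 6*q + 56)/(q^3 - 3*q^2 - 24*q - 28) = (q - 4)/(q + 2)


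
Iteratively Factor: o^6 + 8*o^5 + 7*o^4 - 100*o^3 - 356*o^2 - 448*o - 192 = (o + 3)*(o^5 + 5*o^4 - 8*o^3 - 76*o^2 - 128*o - 64) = (o - 4)*(o + 3)*(o^4 + 9*o^3 + 28*o^2 + 36*o + 16) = (o - 4)*(o + 3)*(o + 4)*(o^3 + 5*o^2 + 8*o + 4) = (o - 4)*(o + 2)*(o + 3)*(o + 4)*(o^2 + 3*o + 2) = (o - 4)*(o + 1)*(o + 2)*(o + 3)*(o + 4)*(o + 2)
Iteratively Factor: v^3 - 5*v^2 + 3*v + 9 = (v - 3)*(v^2 - 2*v - 3) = (v - 3)*(v + 1)*(v - 3)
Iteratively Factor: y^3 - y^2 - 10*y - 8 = (y + 1)*(y^2 - 2*y - 8) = (y - 4)*(y + 1)*(y + 2)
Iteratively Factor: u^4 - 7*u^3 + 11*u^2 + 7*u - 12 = (u + 1)*(u^3 - 8*u^2 + 19*u - 12) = (u - 4)*(u + 1)*(u^2 - 4*u + 3) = (u - 4)*(u - 3)*(u + 1)*(u - 1)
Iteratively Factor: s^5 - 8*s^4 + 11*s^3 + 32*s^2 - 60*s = (s + 2)*(s^4 - 10*s^3 + 31*s^2 - 30*s) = (s - 2)*(s + 2)*(s^3 - 8*s^2 + 15*s) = (s - 3)*(s - 2)*(s + 2)*(s^2 - 5*s) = (s - 5)*(s - 3)*(s - 2)*(s + 2)*(s)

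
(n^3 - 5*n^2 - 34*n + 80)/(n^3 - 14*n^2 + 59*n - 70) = (n^2 - 3*n - 40)/(n^2 - 12*n + 35)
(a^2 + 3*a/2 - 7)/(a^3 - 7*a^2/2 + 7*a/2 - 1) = (2*a + 7)/(2*a^2 - 3*a + 1)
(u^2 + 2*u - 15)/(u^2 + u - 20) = (u - 3)/(u - 4)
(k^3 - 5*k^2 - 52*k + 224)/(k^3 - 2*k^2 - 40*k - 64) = (k^2 + 3*k - 28)/(k^2 + 6*k + 8)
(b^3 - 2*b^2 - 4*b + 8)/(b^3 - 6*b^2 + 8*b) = (b^2 - 4)/(b*(b - 4))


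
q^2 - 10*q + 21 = (q - 7)*(q - 3)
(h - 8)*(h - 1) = h^2 - 9*h + 8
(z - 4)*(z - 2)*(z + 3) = z^3 - 3*z^2 - 10*z + 24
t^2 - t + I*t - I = (t - 1)*(t + I)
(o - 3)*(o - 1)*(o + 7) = o^3 + 3*o^2 - 25*o + 21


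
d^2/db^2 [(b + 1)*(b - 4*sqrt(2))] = 2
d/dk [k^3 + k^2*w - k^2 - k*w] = 3*k^2 + 2*k*w - 2*k - w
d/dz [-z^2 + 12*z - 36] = 12 - 2*z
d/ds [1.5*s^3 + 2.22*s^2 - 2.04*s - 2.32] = 4.5*s^2 + 4.44*s - 2.04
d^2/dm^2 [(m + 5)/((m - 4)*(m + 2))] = 2*(m^3 + 15*m^2 - 6*m + 44)/(m^6 - 6*m^5 - 12*m^4 + 88*m^3 + 96*m^2 - 384*m - 512)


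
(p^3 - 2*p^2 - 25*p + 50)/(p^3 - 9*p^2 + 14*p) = (p^2 - 25)/(p*(p - 7))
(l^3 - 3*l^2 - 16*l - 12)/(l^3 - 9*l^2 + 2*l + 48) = (l^2 - 5*l - 6)/(l^2 - 11*l + 24)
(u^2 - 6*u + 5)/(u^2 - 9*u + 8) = (u - 5)/(u - 8)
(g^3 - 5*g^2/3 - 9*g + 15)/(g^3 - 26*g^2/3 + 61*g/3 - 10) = (3*g^2 + 4*g - 15)/(3*g^2 - 17*g + 10)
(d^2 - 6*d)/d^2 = (d - 6)/d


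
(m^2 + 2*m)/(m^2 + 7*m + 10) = m/(m + 5)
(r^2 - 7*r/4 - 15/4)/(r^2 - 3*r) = (r + 5/4)/r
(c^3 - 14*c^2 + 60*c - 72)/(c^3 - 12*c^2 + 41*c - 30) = (c^2 - 8*c + 12)/(c^2 - 6*c + 5)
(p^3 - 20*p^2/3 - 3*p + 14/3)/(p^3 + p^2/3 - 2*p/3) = (p - 7)/p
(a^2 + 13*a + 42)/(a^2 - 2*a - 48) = (a + 7)/(a - 8)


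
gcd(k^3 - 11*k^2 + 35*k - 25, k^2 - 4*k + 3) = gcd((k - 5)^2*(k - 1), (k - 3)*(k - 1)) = k - 1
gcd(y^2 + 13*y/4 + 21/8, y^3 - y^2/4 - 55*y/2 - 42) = y + 7/4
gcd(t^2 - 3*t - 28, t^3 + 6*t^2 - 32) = t + 4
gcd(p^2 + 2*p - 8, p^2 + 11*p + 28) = p + 4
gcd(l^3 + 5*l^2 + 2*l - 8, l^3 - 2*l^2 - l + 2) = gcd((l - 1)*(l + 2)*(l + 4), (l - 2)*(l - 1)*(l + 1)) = l - 1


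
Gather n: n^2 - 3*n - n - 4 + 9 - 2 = n^2 - 4*n + 3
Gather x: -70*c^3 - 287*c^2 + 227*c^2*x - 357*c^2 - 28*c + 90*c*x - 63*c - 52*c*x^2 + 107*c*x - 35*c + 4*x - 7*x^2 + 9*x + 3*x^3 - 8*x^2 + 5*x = -70*c^3 - 644*c^2 - 126*c + 3*x^3 + x^2*(-52*c - 15) + x*(227*c^2 + 197*c + 18)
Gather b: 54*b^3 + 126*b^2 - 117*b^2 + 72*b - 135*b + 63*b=54*b^3 + 9*b^2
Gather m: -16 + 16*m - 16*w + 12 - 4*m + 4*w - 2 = 12*m - 12*w - 6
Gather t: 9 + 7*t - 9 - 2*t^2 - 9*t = -2*t^2 - 2*t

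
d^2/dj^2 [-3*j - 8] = 0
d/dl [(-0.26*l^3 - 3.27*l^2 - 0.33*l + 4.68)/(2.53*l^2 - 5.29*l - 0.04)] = (-0.6578*l^4 + 2.7508*l^3 + 18.1644*l^2 - 23.4192*l + 24.7704)/(6.4009*l^4 - 26.7674*l^3 + 27.7817*l^2 + 0.4232*l + 0.0016)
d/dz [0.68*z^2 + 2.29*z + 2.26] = 1.36*z + 2.29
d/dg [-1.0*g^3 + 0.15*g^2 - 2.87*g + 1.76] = -3.0*g^2 + 0.3*g - 2.87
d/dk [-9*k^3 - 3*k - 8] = -27*k^2 - 3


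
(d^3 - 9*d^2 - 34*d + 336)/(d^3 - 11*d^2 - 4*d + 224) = (d + 6)/(d + 4)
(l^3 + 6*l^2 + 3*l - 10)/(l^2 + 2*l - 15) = (l^2 + l - 2)/(l - 3)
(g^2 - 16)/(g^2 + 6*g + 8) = (g - 4)/(g + 2)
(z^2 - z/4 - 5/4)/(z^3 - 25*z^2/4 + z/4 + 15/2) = 1/(z - 6)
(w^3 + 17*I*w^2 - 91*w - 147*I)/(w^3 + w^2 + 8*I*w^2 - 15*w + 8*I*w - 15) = (w^2 + 14*I*w - 49)/(w^2 + w*(1 + 5*I) + 5*I)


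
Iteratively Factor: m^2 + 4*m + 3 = (m + 1)*(m + 3)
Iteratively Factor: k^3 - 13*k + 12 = (k - 3)*(k^2 + 3*k - 4) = (k - 3)*(k - 1)*(k + 4)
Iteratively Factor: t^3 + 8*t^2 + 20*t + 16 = (t + 4)*(t^2 + 4*t + 4) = (t + 2)*(t + 4)*(t + 2)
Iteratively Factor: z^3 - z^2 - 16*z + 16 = (z - 4)*(z^2 + 3*z - 4) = (z - 4)*(z + 4)*(z - 1)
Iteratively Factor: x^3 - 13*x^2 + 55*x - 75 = (x - 3)*(x^2 - 10*x + 25) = (x - 5)*(x - 3)*(x - 5)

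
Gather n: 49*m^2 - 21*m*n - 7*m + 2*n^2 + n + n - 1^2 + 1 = 49*m^2 - 7*m + 2*n^2 + n*(2 - 21*m)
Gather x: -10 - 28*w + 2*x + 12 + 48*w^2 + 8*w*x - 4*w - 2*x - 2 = 48*w^2 + 8*w*x - 32*w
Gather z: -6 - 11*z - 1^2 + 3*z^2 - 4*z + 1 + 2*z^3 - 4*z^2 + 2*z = 2*z^3 - z^2 - 13*z - 6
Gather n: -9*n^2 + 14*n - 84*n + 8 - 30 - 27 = -9*n^2 - 70*n - 49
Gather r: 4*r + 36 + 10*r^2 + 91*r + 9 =10*r^2 + 95*r + 45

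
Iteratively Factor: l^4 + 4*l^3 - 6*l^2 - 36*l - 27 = (l + 3)*(l^3 + l^2 - 9*l - 9) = (l + 3)^2*(l^2 - 2*l - 3) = (l - 3)*(l + 3)^2*(l + 1)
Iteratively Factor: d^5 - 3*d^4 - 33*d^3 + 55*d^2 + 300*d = (d + 4)*(d^4 - 7*d^3 - 5*d^2 + 75*d) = d*(d + 4)*(d^3 - 7*d^2 - 5*d + 75) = d*(d + 3)*(d + 4)*(d^2 - 10*d + 25) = d*(d - 5)*(d + 3)*(d + 4)*(d - 5)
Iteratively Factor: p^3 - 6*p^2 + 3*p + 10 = (p + 1)*(p^2 - 7*p + 10) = (p - 2)*(p + 1)*(p - 5)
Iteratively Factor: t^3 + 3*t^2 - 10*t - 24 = (t - 3)*(t^2 + 6*t + 8) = (t - 3)*(t + 2)*(t + 4)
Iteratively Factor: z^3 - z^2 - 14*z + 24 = (z - 3)*(z^2 + 2*z - 8) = (z - 3)*(z - 2)*(z + 4)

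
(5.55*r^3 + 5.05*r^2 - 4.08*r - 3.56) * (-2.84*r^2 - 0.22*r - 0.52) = -15.762*r^5 - 15.563*r^4 + 7.5902*r^3 + 8.382*r^2 + 2.9048*r + 1.8512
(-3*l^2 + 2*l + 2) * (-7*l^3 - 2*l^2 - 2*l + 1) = 21*l^5 - 8*l^4 - 12*l^3 - 11*l^2 - 2*l + 2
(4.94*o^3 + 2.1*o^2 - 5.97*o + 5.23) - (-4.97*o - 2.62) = 4.94*o^3 + 2.1*o^2 - 1.0*o + 7.85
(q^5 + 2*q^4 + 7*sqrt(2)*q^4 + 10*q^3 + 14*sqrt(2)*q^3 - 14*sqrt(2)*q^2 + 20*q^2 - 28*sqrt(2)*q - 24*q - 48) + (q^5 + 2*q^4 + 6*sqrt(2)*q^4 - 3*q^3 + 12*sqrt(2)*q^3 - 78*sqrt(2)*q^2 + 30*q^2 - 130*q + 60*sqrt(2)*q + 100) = 2*q^5 + 4*q^4 + 13*sqrt(2)*q^4 + 7*q^3 + 26*sqrt(2)*q^3 - 92*sqrt(2)*q^2 + 50*q^2 - 154*q + 32*sqrt(2)*q + 52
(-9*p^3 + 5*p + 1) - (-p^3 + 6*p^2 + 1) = -8*p^3 - 6*p^2 + 5*p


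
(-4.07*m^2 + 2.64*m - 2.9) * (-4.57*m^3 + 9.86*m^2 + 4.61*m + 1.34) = 18.5999*m^5 - 52.195*m^4 + 20.5207*m^3 - 21.8774*m^2 - 9.8314*m - 3.886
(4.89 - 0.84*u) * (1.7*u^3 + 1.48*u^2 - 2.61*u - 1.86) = -1.428*u^4 + 7.0698*u^3 + 9.4296*u^2 - 11.2005*u - 9.0954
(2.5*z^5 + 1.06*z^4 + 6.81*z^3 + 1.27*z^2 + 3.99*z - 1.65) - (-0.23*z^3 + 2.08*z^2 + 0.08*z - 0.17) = 2.5*z^5 + 1.06*z^4 + 7.04*z^3 - 0.81*z^2 + 3.91*z - 1.48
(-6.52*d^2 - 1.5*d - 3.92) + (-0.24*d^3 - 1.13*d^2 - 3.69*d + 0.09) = -0.24*d^3 - 7.65*d^2 - 5.19*d - 3.83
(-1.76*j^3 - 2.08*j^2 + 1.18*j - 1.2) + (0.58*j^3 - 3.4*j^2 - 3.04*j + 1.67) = -1.18*j^3 - 5.48*j^2 - 1.86*j + 0.47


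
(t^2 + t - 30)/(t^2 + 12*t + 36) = (t - 5)/(t + 6)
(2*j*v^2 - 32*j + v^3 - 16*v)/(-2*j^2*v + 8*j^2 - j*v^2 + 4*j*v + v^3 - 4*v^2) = (2*j*v + 8*j + v^2 + 4*v)/(-2*j^2 - j*v + v^2)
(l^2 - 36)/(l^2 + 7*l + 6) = (l - 6)/(l + 1)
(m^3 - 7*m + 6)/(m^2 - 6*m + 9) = (m^3 - 7*m + 6)/(m^2 - 6*m + 9)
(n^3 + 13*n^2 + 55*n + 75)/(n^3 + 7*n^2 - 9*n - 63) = (n^2 + 10*n + 25)/(n^2 + 4*n - 21)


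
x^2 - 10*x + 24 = (x - 6)*(x - 4)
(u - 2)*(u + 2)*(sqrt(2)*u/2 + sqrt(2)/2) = sqrt(2)*u^3/2 + sqrt(2)*u^2/2 - 2*sqrt(2)*u - 2*sqrt(2)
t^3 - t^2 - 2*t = t*(t - 2)*(t + 1)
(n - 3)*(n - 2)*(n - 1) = n^3 - 6*n^2 + 11*n - 6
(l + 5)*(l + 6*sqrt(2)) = l^2 + 5*l + 6*sqrt(2)*l + 30*sqrt(2)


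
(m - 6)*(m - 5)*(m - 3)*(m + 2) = m^4 - 12*m^3 + 35*m^2 + 36*m - 180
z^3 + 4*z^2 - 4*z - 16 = (z - 2)*(z + 2)*(z + 4)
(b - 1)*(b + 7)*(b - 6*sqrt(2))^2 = b^4 - 12*sqrt(2)*b^3 + 6*b^3 - 72*sqrt(2)*b^2 + 65*b^2 + 84*sqrt(2)*b + 432*b - 504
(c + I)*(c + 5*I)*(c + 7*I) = c^3 + 13*I*c^2 - 47*c - 35*I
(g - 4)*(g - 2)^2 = g^3 - 8*g^2 + 20*g - 16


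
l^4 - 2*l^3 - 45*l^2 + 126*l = l*(l - 6)*(l - 3)*(l + 7)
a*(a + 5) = a^2 + 5*a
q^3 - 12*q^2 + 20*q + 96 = (q - 8)*(q - 6)*(q + 2)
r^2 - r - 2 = (r - 2)*(r + 1)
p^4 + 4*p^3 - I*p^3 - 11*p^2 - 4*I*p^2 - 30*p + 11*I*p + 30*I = (p - 3)*(p + 2)*(p + 5)*(p - I)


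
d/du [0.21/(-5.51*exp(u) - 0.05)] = 1.1571*exp(u)/(5.51*exp(u) + 0.05)^2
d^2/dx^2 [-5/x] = -10/x^3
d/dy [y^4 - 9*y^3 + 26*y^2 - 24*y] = 4*y^3 - 27*y^2 + 52*y - 24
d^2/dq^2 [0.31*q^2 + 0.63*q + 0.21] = 0.620000000000000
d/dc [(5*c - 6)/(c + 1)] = 11/(c + 1)^2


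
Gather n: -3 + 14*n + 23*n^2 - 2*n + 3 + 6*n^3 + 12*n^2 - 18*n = 6*n^3 + 35*n^2 - 6*n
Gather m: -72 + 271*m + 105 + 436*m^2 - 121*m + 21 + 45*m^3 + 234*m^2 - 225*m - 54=45*m^3 + 670*m^2 - 75*m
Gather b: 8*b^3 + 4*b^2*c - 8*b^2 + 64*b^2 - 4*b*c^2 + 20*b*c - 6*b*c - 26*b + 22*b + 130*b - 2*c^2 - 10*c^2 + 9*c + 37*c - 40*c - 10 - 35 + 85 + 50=8*b^3 + b^2*(4*c + 56) + b*(-4*c^2 + 14*c + 126) - 12*c^2 + 6*c + 90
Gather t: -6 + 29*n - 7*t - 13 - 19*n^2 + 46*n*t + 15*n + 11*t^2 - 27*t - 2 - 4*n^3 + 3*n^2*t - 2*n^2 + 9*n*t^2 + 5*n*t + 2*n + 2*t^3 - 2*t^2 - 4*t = -4*n^3 - 21*n^2 + 46*n + 2*t^3 + t^2*(9*n + 9) + t*(3*n^2 + 51*n - 38) - 21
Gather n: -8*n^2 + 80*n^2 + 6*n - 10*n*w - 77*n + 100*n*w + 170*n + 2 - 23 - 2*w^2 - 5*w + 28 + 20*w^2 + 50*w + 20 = 72*n^2 + n*(90*w + 99) + 18*w^2 + 45*w + 27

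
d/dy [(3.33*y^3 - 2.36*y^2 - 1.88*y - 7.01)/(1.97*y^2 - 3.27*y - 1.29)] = (6.5601*y^4 - 21.7782*y^3 - 1.4663*y^2 + 33.7082*y - 20.4975)/(3.8809*y^4 - 12.8838*y^3 + 5.6103*y^2 + 8.4366*y + 1.6641)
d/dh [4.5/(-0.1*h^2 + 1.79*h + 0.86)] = (0.9*h - 8.055)/(-0.1*h^2 + 1.79*h + 0.86)^2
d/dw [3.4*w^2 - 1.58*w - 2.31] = 6.8*w - 1.58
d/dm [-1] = 0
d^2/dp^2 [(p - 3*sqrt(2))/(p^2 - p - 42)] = 2*(-(p - 3*sqrt(2))*(2*p - 1)^2 + (-3*p + 1 + 3*sqrt(2))*(-p^2 + p + 42))/(-p^2 + p + 42)^3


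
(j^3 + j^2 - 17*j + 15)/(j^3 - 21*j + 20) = (j - 3)/(j - 4)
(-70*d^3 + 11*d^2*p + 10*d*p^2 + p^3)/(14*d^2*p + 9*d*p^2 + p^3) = (-10*d^2 + 3*d*p + p^2)/(p*(2*d + p))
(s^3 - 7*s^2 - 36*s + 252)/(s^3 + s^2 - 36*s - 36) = (s - 7)/(s + 1)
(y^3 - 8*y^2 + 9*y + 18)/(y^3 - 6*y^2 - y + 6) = (y - 3)/(y - 1)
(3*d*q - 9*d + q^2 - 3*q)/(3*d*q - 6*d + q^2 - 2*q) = (q - 3)/(q - 2)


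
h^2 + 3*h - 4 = (h - 1)*(h + 4)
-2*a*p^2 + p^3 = p^2*(-2*a + p)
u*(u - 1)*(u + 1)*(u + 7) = u^4 + 7*u^3 - u^2 - 7*u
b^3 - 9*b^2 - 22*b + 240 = (b - 8)*(b - 6)*(b + 5)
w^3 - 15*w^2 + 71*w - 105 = (w - 7)*(w - 5)*(w - 3)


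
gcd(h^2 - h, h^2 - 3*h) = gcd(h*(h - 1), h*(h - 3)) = h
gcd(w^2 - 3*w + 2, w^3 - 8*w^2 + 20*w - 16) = w - 2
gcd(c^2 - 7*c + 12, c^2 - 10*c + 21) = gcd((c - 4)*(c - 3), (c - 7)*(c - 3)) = c - 3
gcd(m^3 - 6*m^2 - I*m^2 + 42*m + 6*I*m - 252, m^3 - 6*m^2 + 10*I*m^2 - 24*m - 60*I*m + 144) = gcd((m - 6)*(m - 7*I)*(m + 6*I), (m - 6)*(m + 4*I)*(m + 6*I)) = m^2 + m*(-6 + 6*I) - 36*I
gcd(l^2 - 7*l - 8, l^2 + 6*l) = 1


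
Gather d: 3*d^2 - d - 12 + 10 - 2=3*d^2 - d - 4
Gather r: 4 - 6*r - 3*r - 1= 3 - 9*r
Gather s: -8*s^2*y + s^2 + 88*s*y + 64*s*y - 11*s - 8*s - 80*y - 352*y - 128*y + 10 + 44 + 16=s^2*(1 - 8*y) + s*(152*y - 19) - 560*y + 70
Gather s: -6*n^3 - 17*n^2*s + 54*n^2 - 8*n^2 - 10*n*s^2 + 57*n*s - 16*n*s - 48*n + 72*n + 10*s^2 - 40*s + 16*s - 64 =-6*n^3 + 46*n^2 + 24*n + s^2*(10 - 10*n) + s*(-17*n^2 + 41*n - 24) - 64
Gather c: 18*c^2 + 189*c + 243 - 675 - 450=18*c^2 + 189*c - 882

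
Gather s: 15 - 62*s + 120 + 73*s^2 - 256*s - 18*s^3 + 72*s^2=-18*s^3 + 145*s^2 - 318*s + 135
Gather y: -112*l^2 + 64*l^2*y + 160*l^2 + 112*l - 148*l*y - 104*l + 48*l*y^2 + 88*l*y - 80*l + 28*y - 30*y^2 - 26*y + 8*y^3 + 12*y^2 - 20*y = 48*l^2 - 72*l + 8*y^3 + y^2*(48*l - 18) + y*(64*l^2 - 60*l - 18)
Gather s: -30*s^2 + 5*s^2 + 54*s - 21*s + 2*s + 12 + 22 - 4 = -25*s^2 + 35*s + 30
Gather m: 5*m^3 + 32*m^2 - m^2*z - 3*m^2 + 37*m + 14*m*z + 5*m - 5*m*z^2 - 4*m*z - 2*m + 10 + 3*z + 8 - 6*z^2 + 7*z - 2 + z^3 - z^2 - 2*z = 5*m^3 + m^2*(29 - z) + m*(-5*z^2 + 10*z + 40) + z^3 - 7*z^2 + 8*z + 16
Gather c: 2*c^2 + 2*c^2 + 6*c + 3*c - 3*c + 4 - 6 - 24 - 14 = 4*c^2 + 6*c - 40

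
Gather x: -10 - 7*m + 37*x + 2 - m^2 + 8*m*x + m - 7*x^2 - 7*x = -m^2 - 6*m - 7*x^2 + x*(8*m + 30) - 8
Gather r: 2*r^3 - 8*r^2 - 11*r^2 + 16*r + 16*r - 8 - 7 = 2*r^3 - 19*r^2 + 32*r - 15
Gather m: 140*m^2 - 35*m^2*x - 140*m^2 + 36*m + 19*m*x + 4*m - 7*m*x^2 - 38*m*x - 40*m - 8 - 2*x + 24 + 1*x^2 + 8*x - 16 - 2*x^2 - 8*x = -35*m^2*x + m*(-7*x^2 - 19*x) - x^2 - 2*x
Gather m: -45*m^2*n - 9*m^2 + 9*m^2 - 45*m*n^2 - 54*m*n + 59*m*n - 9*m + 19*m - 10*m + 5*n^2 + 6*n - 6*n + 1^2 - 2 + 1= -45*m^2*n + m*(-45*n^2 + 5*n) + 5*n^2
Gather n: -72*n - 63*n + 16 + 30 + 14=60 - 135*n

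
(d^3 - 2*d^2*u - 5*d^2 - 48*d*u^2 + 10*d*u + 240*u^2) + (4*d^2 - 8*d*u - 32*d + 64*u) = d^3 - 2*d^2*u - d^2 - 48*d*u^2 + 2*d*u - 32*d + 240*u^2 + 64*u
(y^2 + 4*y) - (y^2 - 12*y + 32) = 16*y - 32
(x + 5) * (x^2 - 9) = x^3 + 5*x^2 - 9*x - 45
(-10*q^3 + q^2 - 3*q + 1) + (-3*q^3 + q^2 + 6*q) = -13*q^3 + 2*q^2 + 3*q + 1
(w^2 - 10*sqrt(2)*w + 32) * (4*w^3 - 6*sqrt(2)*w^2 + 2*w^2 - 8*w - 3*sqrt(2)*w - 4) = 4*w^5 - 46*sqrt(2)*w^4 + 2*w^4 - 23*sqrt(2)*w^3 + 240*w^3 - 112*sqrt(2)*w^2 + 120*w^2 - 256*w - 56*sqrt(2)*w - 128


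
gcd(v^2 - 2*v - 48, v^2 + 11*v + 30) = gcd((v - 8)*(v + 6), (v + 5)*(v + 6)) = v + 6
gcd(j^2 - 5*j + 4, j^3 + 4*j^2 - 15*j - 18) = 1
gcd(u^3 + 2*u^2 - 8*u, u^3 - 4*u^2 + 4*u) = u^2 - 2*u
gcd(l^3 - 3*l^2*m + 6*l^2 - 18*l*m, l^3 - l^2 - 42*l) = l^2 + 6*l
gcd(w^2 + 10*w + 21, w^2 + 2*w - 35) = w + 7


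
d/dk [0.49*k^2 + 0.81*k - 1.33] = 0.98*k + 0.81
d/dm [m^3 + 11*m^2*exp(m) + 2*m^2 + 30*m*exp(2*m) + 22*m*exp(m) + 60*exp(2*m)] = 11*m^2*exp(m) + 3*m^2 + 60*m*exp(2*m) + 44*m*exp(m) + 4*m + 150*exp(2*m) + 22*exp(m)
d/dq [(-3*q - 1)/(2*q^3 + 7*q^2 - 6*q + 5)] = (12*q^3 + 27*q^2 + 14*q - 21)/(4*q^6 + 28*q^5 + 25*q^4 - 64*q^3 + 106*q^2 - 60*q + 25)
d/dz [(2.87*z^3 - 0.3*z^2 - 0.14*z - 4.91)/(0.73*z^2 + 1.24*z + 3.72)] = (2.0951*z^4 + 7.1176*z^3 + 31.7594*z^2 + 4.9366*z + 5.5676)/(0.5329*z^4 + 1.8104*z^3 + 6.9688*z^2 + 9.2256*z + 13.8384)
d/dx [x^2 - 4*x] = 2*x - 4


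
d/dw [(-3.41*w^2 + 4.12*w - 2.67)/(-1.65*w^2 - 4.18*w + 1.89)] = (21.0518*w^2 - 21.7008*w - 3.3738)/(2.7225*w^4 + 13.794*w^3 + 11.2354*w^2 - 15.8004*w + 3.5721)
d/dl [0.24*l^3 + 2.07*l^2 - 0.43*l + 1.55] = 0.72*l^2 + 4.14*l - 0.43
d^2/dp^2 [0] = 0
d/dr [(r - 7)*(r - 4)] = 2*r - 11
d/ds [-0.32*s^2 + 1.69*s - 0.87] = 1.69 - 0.64*s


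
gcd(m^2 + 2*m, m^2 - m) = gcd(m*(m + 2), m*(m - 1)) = m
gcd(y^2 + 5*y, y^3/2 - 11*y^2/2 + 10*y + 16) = 1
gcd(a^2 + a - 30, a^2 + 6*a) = a + 6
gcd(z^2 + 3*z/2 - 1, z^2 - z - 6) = z + 2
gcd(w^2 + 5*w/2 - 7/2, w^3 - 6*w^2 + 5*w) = w - 1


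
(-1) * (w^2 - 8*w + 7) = -w^2 + 8*w - 7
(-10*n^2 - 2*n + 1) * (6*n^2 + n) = -60*n^4 - 22*n^3 + 4*n^2 + n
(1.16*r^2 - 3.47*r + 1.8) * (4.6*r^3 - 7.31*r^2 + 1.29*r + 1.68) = 5.336*r^5 - 24.4416*r^4 + 35.1421*r^3 - 15.6855*r^2 - 3.5076*r + 3.024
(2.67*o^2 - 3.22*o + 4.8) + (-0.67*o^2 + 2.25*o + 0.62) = 2.0*o^2 - 0.97*o + 5.42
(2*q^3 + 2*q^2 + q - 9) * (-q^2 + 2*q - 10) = -2*q^5 + 2*q^4 - 17*q^3 - 9*q^2 - 28*q + 90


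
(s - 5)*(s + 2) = s^2 - 3*s - 10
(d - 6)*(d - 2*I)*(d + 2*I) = d^3 - 6*d^2 + 4*d - 24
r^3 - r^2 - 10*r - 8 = (r - 4)*(r + 1)*(r + 2)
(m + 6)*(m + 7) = m^2 + 13*m + 42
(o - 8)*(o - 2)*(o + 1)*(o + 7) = o^4 - 2*o^3 - 57*o^2 + 58*o + 112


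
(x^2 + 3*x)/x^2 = (x + 3)/x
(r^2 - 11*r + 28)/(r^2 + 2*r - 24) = (r - 7)/(r + 6)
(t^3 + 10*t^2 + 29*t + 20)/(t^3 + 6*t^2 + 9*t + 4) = (t + 5)/(t + 1)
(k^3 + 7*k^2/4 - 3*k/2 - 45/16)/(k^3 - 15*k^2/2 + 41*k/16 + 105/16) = (4*k^2 + 12*k + 9)/(4*k^2 - 25*k - 21)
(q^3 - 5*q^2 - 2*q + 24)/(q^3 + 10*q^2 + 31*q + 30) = (q^2 - 7*q + 12)/(q^2 + 8*q + 15)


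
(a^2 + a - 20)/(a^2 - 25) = (a - 4)/(a - 5)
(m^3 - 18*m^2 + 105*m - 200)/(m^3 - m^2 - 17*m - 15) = (m^2 - 13*m + 40)/(m^2 + 4*m + 3)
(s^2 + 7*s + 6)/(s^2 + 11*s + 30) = (s + 1)/(s + 5)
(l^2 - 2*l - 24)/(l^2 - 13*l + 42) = (l + 4)/(l - 7)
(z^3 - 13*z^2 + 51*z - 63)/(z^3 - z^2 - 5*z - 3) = (z^2 - 10*z + 21)/(z^2 + 2*z + 1)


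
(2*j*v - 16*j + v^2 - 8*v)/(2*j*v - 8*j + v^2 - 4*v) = (v - 8)/(v - 4)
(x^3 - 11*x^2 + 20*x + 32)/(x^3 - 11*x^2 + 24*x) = (x^2 - 3*x - 4)/(x*(x - 3))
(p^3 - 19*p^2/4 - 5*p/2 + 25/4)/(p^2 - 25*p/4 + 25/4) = (4*p^2 + p - 5)/(4*p - 5)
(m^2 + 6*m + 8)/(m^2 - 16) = (m + 2)/(m - 4)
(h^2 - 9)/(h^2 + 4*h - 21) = (h + 3)/(h + 7)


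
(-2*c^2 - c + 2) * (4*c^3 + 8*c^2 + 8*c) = -8*c^5 - 20*c^4 - 16*c^3 + 8*c^2 + 16*c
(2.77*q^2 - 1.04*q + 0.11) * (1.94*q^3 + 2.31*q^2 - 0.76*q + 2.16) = 5.3738*q^5 + 4.3811*q^4 - 4.2942*q^3 + 7.0277*q^2 - 2.33*q + 0.2376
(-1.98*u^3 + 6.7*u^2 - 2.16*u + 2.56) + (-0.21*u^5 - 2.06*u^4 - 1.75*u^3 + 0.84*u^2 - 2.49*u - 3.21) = -0.21*u^5 - 2.06*u^4 - 3.73*u^3 + 7.54*u^2 - 4.65*u - 0.65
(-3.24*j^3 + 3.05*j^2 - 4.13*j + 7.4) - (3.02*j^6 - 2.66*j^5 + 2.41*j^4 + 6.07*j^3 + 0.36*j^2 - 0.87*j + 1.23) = -3.02*j^6 + 2.66*j^5 - 2.41*j^4 - 9.31*j^3 + 2.69*j^2 - 3.26*j + 6.17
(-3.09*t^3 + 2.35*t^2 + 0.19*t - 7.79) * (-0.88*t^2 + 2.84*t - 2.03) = 2.7192*t^5 - 10.8436*t^4 + 12.7795*t^3 + 2.6243*t^2 - 22.5093*t + 15.8137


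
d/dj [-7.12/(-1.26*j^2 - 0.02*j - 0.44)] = (-17.9424*j - 0.1424)/(1.26*j^2 + 0.02*j + 0.44)^2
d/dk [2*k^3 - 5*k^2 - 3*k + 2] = 6*k^2 - 10*k - 3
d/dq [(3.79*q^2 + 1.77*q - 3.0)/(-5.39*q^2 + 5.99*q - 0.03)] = (32.2424*q^2 - 32.5674*q + 17.9169)/(29.0521*q^4 - 64.5722*q^3 + 36.2035*q^2 - 0.3594*q + 0.0009)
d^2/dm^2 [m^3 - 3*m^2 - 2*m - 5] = 6*m - 6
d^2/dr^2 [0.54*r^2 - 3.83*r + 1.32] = 1.08000000000000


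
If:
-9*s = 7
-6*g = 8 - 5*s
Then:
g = -107/54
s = -7/9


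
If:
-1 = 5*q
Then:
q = -1/5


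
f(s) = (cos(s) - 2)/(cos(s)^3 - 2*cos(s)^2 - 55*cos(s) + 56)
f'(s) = (cos(s) - 2)*(3*sin(s)*cos(s)^2 - 4*sin(s)*cos(s) - 55*sin(s))/(cos(s)^3 - 2*cos(s)^2 - 55*cos(s) + 56)^2 - sin(s)/(cos(s)^3 - 2*cos(s)^2 - 55*cos(s) + 56) = (19*cos(s)/2 - 4*cos(2*s) + cos(3*s)/2 + 50)*sin(s)/(cos(s)^3 - 2*cos(s)^2 - 55*cos(s) + 56)^2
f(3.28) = -0.03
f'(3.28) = -0.00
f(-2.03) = -0.03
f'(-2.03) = -0.01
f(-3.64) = -0.03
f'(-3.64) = 0.00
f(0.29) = -0.45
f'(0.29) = 2.93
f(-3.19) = -0.03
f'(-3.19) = 0.00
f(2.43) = -0.03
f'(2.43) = 0.00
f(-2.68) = -0.03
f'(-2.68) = -0.00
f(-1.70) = -0.03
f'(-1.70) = -0.01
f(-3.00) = -0.03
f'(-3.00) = 0.00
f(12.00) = -0.13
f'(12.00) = -0.39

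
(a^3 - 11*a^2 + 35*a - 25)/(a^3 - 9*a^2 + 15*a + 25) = (a - 1)/(a + 1)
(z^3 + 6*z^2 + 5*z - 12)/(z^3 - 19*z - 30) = (z^2 + 3*z - 4)/(z^2 - 3*z - 10)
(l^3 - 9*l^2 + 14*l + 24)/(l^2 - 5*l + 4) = (l^2 - 5*l - 6)/(l - 1)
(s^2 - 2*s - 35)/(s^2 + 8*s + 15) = (s - 7)/(s + 3)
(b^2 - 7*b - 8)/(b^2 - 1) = (b - 8)/(b - 1)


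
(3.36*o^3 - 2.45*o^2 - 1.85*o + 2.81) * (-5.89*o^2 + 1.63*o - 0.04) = -19.7904*o^5 + 19.9073*o^4 + 6.7686*o^3 - 19.4684*o^2 + 4.6543*o - 0.1124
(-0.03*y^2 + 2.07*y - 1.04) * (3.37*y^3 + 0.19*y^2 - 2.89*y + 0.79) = -0.1011*y^5 + 6.9702*y^4 - 3.0248*y^3 - 6.2036*y^2 + 4.6409*y - 0.8216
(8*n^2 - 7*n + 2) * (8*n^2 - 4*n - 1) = 64*n^4 - 88*n^3 + 36*n^2 - n - 2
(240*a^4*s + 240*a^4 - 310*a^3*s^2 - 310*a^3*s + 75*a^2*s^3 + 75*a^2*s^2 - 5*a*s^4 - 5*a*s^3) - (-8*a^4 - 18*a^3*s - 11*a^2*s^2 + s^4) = 240*a^4*s + 248*a^4 - 310*a^3*s^2 - 292*a^3*s + 75*a^2*s^3 + 86*a^2*s^2 - 5*a*s^4 - 5*a*s^3 - s^4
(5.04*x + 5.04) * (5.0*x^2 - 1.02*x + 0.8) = 25.2*x^3 + 20.0592*x^2 - 1.1088*x + 4.032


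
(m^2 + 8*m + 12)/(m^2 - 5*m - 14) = (m + 6)/(m - 7)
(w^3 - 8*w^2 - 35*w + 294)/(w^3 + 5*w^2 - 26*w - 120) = (w^2 - 14*w + 49)/(w^2 - w - 20)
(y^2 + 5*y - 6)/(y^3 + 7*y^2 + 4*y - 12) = 1/(y + 2)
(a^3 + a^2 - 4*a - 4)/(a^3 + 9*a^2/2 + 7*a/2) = 2*(a^2 - 4)/(a*(2*a + 7))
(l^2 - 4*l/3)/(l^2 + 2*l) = (l - 4/3)/(l + 2)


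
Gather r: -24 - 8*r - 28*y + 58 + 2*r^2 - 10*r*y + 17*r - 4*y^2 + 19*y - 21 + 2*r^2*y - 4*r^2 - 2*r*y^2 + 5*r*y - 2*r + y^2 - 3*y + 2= r^2*(2*y - 2) + r*(-2*y^2 - 5*y + 7) - 3*y^2 - 12*y + 15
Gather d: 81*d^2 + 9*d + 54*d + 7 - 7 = 81*d^2 + 63*d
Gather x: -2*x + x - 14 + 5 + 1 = -x - 8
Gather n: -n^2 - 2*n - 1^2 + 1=-n^2 - 2*n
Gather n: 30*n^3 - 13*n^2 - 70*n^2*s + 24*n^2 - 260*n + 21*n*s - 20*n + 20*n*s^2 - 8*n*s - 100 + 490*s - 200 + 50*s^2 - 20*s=30*n^3 + n^2*(11 - 70*s) + n*(20*s^2 + 13*s - 280) + 50*s^2 + 470*s - 300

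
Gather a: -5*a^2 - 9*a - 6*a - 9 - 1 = -5*a^2 - 15*a - 10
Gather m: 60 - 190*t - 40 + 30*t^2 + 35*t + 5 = 30*t^2 - 155*t + 25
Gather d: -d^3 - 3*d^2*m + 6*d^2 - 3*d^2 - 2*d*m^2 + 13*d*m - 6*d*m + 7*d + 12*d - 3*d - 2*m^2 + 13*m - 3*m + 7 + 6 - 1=-d^3 + d^2*(3 - 3*m) + d*(-2*m^2 + 7*m + 16) - 2*m^2 + 10*m + 12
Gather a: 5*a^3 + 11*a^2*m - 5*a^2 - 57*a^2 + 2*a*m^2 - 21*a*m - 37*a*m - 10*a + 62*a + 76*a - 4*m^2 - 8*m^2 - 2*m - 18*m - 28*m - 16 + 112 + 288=5*a^3 + a^2*(11*m - 62) + a*(2*m^2 - 58*m + 128) - 12*m^2 - 48*m + 384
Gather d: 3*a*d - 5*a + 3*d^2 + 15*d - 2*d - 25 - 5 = -5*a + 3*d^2 + d*(3*a + 13) - 30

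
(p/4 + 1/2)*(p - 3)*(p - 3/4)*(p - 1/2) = p^4/4 - 9*p^3/16 - 35*p^2/32 + 57*p/32 - 9/16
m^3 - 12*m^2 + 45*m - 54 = (m - 6)*(m - 3)^2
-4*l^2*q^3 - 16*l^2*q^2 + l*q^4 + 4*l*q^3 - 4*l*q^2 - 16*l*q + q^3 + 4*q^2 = q*(-4*l + q)*(q + 4)*(l*q + 1)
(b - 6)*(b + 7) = b^2 + b - 42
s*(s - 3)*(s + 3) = s^3 - 9*s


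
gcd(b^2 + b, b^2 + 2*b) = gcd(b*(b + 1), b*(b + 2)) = b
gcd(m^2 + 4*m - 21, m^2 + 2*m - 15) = m - 3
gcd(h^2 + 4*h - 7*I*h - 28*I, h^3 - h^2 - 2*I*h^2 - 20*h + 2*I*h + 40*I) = h + 4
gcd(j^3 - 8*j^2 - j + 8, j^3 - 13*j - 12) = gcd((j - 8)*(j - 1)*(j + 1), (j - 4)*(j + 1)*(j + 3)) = j + 1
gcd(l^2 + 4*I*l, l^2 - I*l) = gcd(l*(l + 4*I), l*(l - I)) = l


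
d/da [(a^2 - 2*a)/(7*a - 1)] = (7*a^2 - 2*a + 2)/(49*a^2 - 14*a + 1)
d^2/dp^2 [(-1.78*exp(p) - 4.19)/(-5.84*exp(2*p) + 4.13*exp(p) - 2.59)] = (60.707968*exp(4*p) + 614.542032*exp(3*p) - 464.719752*exp(2*p) - 162.996519*exp(p) + 56.759591)*exp(p)/(199.176704*exp(6*p) - 422.568384*exp(5*p) + 563.8374*exp(4*p) - 445.257365*exp(3*p) + 250.058025*exp(2*p) - 83.113359*exp(p) + 17.373979)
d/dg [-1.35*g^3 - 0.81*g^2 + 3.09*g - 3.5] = -4.05*g^2 - 1.62*g + 3.09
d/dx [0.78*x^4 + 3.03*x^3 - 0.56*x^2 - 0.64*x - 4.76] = 3.12*x^3 + 9.09*x^2 - 1.12*x - 0.64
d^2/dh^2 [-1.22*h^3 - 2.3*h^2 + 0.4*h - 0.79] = -7.32*h - 4.6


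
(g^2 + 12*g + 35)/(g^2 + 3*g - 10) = (g + 7)/(g - 2)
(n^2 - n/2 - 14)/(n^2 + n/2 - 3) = (2*n^2 - n - 28)/(2*n^2 + n - 6)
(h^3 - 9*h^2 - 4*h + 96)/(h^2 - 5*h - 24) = h - 4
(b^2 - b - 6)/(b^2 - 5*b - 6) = (-b^2 + b + 6)/(-b^2 + 5*b + 6)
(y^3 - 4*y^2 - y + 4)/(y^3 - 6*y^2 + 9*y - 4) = (y + 1)/(y - 1)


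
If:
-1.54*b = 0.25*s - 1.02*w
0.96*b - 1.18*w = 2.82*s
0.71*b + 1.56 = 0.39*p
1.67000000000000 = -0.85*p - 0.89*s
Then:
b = -3.86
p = -3.03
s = 1.02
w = -5.58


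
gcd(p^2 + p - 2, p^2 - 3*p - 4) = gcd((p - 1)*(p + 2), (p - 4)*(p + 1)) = 1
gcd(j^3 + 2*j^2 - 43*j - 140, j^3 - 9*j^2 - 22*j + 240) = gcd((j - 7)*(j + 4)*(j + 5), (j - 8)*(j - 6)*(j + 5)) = j + 5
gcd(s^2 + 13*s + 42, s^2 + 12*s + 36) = s + 6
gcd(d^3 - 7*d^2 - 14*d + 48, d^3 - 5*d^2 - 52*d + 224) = d - 8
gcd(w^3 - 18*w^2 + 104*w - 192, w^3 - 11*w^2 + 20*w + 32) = w^2 - 12*w + 32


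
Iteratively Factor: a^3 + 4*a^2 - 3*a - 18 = (a - 2)*(a^2 + 6*a + 9) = (a - 2)*(a + 3)*(a + 3)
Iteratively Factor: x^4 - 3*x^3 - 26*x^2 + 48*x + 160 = (x + 2)*(x^3 - 5*x^2 - 16*x + 80) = (x + 2)*(x + 4)*(x^2 - 9*x + 20) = (x - 4)*(x + 2)*(x + 4)*(x - 5)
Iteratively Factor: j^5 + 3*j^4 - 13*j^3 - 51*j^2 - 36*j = (j)*(j^4 + 3*j^3 - 13*j^2 - 51*j - 36) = j*(j + 3)*(j^3 - 13*j - 12) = j*(j - 4)*(j + 3)*(j^2 + 4*j + 3) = j*(j - 4)*(j + 3)^2*(j + 1)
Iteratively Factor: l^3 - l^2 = (l)*(l^2 - l) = l^2*(l - 1)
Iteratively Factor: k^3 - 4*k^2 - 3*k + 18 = (k - 3)*(k^2 - k - 6) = (k - 3)^2*(k + 2)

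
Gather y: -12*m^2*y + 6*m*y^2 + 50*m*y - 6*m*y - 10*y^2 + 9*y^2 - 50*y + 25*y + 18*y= y^2*(6*m - 1) + y*(-12*m^2 + 44*m - 7)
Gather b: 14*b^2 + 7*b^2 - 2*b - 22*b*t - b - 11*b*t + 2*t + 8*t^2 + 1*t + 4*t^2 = 21*b^2 + b*(-33*t - 3) + 12*t^2 + 3*t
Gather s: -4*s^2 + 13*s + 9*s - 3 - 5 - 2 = -4*s^2 + 22*s - 10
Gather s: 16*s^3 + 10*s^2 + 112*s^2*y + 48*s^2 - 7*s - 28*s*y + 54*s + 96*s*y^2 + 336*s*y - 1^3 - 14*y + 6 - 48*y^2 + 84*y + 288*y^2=16*s^3 + s^2*(112*y + 58) + s*(96*y^2 + 308*y + 47) + 240*y^2 + 70*y + 5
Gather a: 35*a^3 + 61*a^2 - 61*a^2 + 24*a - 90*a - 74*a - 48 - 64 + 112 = 35*a^3 - 140*a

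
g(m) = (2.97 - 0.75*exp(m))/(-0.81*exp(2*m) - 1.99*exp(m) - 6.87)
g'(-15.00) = 0.00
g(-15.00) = -0.43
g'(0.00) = 0.16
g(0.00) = -0.23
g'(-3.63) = 0.01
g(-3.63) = -0.43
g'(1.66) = 0.07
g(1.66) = 0.02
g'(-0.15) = 0.15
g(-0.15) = -0.25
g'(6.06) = -0.00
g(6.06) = 0.00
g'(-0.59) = 0.11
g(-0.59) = -0.31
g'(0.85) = 0.17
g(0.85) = -0.08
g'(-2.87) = 0.01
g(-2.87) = -0.42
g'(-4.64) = 0.00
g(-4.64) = -0.43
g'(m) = (2.97 - 0.75*exp(m))*(1.62*exp(2*m) + 1.99*exp(m))/(-0.81*exp(2*m) - 1.99*exp(m) - 6.87)^2 - 0.75*exp(m)/(-0.81*exp(2*m) - 1.99*exp(m) - 6.87)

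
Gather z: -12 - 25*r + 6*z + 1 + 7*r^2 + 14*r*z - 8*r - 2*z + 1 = 7*r^2 - 33*r + z*(14*r + 4) - 10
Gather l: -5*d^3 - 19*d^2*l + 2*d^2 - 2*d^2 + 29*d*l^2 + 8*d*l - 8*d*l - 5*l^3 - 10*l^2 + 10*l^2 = -5*d^3 - 19*d^2*l + 29*d*l^2 - 5*l^3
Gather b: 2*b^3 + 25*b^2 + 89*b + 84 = 2*b^3 + 25*b^2 + 89*b + 84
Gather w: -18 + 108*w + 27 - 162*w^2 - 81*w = -162*w^2 + 27*w + 9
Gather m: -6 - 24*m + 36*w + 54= -24*m + 36*w + 48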